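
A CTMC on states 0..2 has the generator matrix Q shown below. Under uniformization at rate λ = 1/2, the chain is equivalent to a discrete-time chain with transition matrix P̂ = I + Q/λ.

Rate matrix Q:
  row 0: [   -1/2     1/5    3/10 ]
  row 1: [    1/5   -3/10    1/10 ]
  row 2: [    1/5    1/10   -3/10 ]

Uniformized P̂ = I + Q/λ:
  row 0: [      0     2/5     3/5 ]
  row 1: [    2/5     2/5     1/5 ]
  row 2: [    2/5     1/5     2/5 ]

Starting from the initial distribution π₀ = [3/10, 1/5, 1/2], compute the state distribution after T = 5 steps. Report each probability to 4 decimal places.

t=0: π = [0.3000, 0.2000, 0.5000]
t=1: π = [0.2800, 0.3000, 0.4200]
t=2: π = [0.2880, 0.3160, 0.3960]
t=3: π = [0.2848, 0.3208, 0.3944]
t=4: π = [0.2861, 0.3211, 0.3928]
t=5: π = [0.2856, 0.3214, 0.3930]

π = [0.2856, 0.3214, 0.3930]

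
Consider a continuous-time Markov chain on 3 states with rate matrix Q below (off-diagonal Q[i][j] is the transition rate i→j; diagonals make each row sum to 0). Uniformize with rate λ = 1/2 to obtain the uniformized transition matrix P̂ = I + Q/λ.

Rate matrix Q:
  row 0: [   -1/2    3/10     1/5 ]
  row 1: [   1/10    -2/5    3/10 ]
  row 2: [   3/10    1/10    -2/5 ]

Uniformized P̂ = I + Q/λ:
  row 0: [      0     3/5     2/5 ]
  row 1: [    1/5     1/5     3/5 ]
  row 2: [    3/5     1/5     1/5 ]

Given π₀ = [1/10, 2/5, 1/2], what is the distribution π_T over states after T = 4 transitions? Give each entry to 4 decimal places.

t=0: π = [0.1000, 0.4000, 0.5000]
t=1: π = [0.3800, 0.2400, 0.3800]
t=2: π = [0.2760, 0.3520, 0.3720]
t=3: π = [0.2936, 0.3104, 0.3960]
t=4: π = [0.2997, 0.3174, 0.3829]

π = [0.2997, 0.3174, 0.3829]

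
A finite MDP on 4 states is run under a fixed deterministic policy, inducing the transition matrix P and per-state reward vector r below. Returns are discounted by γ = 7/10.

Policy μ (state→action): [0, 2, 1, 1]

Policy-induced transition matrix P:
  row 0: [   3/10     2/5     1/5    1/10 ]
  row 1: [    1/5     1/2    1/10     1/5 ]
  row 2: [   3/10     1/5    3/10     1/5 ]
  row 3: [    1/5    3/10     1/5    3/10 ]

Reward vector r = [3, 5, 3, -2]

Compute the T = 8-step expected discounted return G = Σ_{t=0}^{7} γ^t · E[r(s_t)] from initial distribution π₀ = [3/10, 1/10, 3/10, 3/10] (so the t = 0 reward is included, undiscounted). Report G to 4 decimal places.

t=0: π = [0.3000, 0.1000, 0.3000, 0.3000], E[r] = 1.7000, γ^t·E[r] = 1.700000, running G = 1.700000
t=1: π = [0.2600, 0.3200, 0.2200, 0.2000], E[r] = 2.6400, γ^t·E[r] = 1.848000, running G = 3.548000
t=2: π = [0.2480, 0.3680, 0.1900, 0.1940], E[r] = 2.7660, γ^t·E[r] = 1.355340, running G = 4.903340
t=3: π = [0.2438, 0.3794, 0.1822, 0.1946], E[r] = 2.7858, γ^t·E[r] = 0.955529, running G = 5.858869
t=4: π = [0.2426, 0.3820, 0.1803, 0.1951], E[r] = 2.7887, γ^t·E[r] = 0.669562, running G = 6.528431
t=5: π = [0.2423, 0.3826, 0.1798, 0.1952], E[r] = 2.7890, γ^t·E[r] = 0.468754, running G = 6.997185
t=6: π = [0.2422, 0.3828, 0.1797, 0.1953], E[r] = 2.7891, γ^t·E[r] = 0.328131, running G = 7.325317
t=7: π = [0.2422, 0.3828, 0.1797, 0.1953], E[r] = 2.7891, γ^t·E[r] = 0.229692, running G = 7.555008

G = 7.5550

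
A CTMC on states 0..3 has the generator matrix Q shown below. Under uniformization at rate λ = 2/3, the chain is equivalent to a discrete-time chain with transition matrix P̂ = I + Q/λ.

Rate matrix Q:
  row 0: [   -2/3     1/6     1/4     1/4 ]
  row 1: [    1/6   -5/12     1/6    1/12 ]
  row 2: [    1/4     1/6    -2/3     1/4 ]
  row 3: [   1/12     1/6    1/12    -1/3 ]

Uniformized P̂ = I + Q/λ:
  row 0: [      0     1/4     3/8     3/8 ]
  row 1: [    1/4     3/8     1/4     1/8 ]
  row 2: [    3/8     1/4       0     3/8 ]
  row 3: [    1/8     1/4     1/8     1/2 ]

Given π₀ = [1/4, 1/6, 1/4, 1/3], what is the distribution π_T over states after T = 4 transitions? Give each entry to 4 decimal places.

π = [0.1836, 0.2857, 0.1836, 0.3472]

t=0: π = [0.2500, 0.1667, 0.2500, 0.3333]
t=1: π = [0.1771, 0.2708, 0.1771, 0.3750]
t=2: π = [0.1810, 0.2839, 0.1810, 0.3542]
t=3: π = [0.1831, 0.2855, 0.1831, 0.3483]
t=4: π = [0.1836, 0.2857, 0.1836, 0.3472]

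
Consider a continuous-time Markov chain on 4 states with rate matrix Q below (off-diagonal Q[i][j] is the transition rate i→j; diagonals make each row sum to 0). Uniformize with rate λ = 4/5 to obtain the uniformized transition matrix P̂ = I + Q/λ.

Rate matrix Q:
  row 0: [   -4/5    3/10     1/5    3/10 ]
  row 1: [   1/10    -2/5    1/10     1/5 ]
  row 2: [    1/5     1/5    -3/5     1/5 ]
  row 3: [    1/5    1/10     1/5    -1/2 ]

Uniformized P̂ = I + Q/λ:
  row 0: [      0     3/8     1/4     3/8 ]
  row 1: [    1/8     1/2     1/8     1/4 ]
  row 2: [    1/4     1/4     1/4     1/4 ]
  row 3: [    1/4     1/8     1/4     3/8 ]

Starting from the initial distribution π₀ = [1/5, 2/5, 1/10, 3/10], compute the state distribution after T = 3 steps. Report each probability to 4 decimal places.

π = [0.1682, 0.3113, 0.2107, 0.3098]

t=0: π = [0.2000, 0.4000, 0.1000, 0.3000]
t=1: π = [0.1500, 0.3375, 0.2000, 0.3125]
t=2: π = [0.1703, 0.3141, 0.2078, 0.3078]
t=3: π = [0.1682, 0.3113, 0.2107, 0.3098]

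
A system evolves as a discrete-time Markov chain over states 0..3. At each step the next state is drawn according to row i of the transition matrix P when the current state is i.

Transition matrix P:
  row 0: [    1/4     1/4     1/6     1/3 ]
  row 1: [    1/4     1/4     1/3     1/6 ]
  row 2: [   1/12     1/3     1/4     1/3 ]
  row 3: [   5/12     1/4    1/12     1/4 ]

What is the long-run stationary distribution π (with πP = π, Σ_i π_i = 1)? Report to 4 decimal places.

Balance equations π_j = Σ_i π_i·P[i][j]:
  π_0 = 1/4·π_0 + 1/4·π_1 + 1/12·π_2 + 5/12·π_3
  π_1 = 1/4·π_0 + 1/4·π_1 + 1/3·π_2 + 1/4·π_3
  π_2 = 1/6·π_0 + 1/3·π_1 + 1/4·π_2 + 1/12·π_3
  normalize: π_0 + π_1 + π_2 + π_3 = 1
Solving the linear system gives exactly π = [439/1688, 451/1688, 87/422, 225/844].

π = [0.2601, 0.2672, 0.2062, 0.2666]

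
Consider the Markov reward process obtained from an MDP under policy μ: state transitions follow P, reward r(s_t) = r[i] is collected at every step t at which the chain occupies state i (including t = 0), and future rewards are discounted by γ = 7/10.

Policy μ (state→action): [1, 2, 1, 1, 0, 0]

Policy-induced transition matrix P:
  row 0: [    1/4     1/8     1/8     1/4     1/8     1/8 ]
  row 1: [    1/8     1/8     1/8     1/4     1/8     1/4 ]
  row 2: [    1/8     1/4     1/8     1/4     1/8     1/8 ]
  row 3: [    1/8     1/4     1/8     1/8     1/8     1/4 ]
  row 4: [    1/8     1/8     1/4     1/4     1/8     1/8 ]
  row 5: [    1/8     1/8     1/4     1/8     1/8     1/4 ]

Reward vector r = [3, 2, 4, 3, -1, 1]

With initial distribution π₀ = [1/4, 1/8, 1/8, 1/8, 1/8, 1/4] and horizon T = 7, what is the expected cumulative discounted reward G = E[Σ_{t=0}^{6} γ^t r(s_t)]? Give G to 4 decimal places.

G = 6.3569

t=0: π = [0.2500, 0.1250, 0.1250, 0.1250, 0.1250, 0.2500], E[r] = 2.0000, γ^t·E[r] = 2.000000, running G = 2.000000
t=1: π = [0.1563, 0.1563, 0.1719, 0.2031, 0.1250, 0.1875], E[r] = 2.1406, γ^t·E[r] = 1.498438, running G = 3.498438
t=2: π = [0.1445, 0.1719, 0.1641, 0.2012, 0.1250, 0.1934], E[r] = 2.1055, γ^t·E[r] = 1.031680, running G = 4.530117
t=3: π = [0.1431, 0.1707, 0.1648, 0.2007, 0.1250, 0.1958], E[r] = 2.1025, γ^t·E[r] = 0.721171, running G = 5.251288
t=4: π = [0.1429, 0.1707, 0.1651, 0.2004, 0.1250, 0.1959], E[r] = 2.1026, γ^t·E[r] = 0.504842, running G = 5.756130
t=5: π = [0.1429, 0.1707, 0.1651, 0.2005, 0.1250, 0.1959], E[r] = 2.1027, γ^t·E[r] = 0.353395, running G = 6.109525
t=6: π = [0.1429, 0.1707, 0.1651, 0.2005, 0.1250, 0.1959], E[r] = 2.1027, γ^t·E[r] = 0.247375, running G = 6.356900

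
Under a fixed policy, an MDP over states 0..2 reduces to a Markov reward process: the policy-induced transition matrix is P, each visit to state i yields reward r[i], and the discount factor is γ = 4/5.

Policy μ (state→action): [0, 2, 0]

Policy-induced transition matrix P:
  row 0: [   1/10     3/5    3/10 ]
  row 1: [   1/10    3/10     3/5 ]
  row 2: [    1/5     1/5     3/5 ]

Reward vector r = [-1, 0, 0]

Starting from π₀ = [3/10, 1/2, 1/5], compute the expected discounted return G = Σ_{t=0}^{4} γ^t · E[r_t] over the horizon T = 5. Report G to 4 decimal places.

t=0: π = [0.3000, 0.5000, 0.2000], E[r] = -0.3000, γ^t·E[r] = -0.300000, running G = -0.300000
t=1: π = [0.1200, 0.3700, 0.5100], E[r] = -0.1200, γ^t·E[r] = -0.096000, running G = -0.396000
t=2: π = [0.1510, 0.2850, 0.5640], E[r] = -0.1510, γ^t·E[r] = -0.096640, running G = -0.492640
t=3: π = [0.1564, 0.2889, 0.5547], E[r] = -0.1564, γ^t·E[r] = -0.080077, running G = -0.572717
t=4: π = [0.1555, 0.2915, 0.5531], E[r] = -0.1555, γ^t·E[r] = -0.063681, running G = -0.636397

G = -0.6364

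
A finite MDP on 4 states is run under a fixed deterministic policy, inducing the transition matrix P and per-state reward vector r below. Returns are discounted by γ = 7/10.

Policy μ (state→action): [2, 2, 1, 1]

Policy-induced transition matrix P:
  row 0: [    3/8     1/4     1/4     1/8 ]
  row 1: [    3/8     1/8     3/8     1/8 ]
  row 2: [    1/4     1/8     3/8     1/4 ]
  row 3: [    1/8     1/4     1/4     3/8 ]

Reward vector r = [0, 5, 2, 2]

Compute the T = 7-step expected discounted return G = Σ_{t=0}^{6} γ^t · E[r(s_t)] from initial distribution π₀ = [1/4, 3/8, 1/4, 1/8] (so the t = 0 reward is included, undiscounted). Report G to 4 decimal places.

G = 6.6591

t=0: π = [0.2500, 0.3750, 0.2500, 0.1250], E[r] = 2.6250, γ^t·E[r] = 2.625000, running G = 2.625000
t=1: π = [0.3125, 0.1719, 0.3281, 0.1875], E[r] = 1.8906, γ^t·E[r] = 1.323438, running G = 3.948438
t=2: π = [0.2871, 0.1875, 0.3125, 0.2129], E[r] = 1.9883, γ^t·E[r] = 0.974258, running G = 4.922695
t=3: π = [0.2827, 0.1875, 0.3125, 0.2173], E[r] = 1.9971, γ^t·E[r] = 0.684995, running G = 5.607690
t=4: π = [0.2816, 0.1875, 0.3125, 0.2184], E[r] = 1.9993, γ^t·E[r] = 0.480024, running G = 6.087715
t=5: π = [0.2813, 0.1875, 0.3125, 0.2187], E[r] = 1.9998, γ^t·E[r] = 0.336109, running G = 6.423824
t=6: π = [0.2813, 0.1875, 0.3125, 0.2187], E[r] = 2.0000, γ^t·E[r] = 0.235293, running G = 6.659116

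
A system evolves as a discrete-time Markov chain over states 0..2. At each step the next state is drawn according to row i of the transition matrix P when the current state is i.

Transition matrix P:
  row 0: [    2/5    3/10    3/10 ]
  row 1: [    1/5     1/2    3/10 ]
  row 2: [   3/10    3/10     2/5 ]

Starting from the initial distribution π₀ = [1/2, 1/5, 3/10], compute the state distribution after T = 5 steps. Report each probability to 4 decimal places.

t=0: π = [0.5000, 0.2000, 0.3000]
t=1: π = [0.3300, 0.3400, 0.3300]
t=2: π = [0.2990, 0.3680, 0.3330]
t=3: π = [0.2931, 0.3736, 0.3333]
t=4: π = [0.2920, 0.3747, 0.3333]
t=5: π = [0.2917, 0.3749, 0.3333]

π = [0.2917, 0.3749, 0.3333]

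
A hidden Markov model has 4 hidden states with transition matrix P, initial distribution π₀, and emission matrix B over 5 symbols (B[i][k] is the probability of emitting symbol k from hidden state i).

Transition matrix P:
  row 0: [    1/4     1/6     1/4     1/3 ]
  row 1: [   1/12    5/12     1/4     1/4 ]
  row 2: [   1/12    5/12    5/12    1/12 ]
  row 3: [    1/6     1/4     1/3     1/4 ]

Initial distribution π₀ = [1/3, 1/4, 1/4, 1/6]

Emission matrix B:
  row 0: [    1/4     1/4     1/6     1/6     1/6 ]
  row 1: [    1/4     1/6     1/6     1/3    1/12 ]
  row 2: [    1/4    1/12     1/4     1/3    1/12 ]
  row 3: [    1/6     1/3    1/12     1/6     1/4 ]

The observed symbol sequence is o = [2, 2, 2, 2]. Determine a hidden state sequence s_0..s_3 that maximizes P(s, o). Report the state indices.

path = [2, 2, 2, 2]

t=0: δ = [5.556e-02, 4.167e-02, 6.250e-02, 1.389e-02]  (obs o_0=2)
t=1: δ = [2.315e-03, 4.340e-03, 6.510e-03, 1.543e-03]  ψ = [0, 2, 2, 0]  (obs o_1=2)
t=2: δ = [9.645e-05, 4.521e-04, 6.782e-04, 9.042e-05]  ψ = [0, 2, 2, 1]  (obs o_2=2)
t=3: δ = [9.419e-06, 4.710e-05, 7.064e-05, 9.419e-06]  ψ = [2, 2, 2, 1]  (obs o_3=2)
backtrack: best end state = 2; path = [2, 2, 2, 2]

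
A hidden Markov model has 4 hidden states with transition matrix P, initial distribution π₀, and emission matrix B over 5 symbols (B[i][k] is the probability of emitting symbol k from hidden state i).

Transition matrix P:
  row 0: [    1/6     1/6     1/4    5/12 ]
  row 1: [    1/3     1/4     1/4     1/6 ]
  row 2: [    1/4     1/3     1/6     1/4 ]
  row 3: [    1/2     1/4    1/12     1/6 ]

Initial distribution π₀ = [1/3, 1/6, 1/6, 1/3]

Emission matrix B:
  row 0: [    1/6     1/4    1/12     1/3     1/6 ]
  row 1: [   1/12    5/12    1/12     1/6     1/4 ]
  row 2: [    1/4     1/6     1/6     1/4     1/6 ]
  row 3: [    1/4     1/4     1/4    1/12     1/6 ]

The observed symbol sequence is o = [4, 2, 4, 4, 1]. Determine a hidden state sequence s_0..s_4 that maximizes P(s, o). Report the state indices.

path = [0, 3, 0, 3, 0]

t=0: δ = [5.556e-02, 4.167e-02, 2.778e-02, 5.556e-02]  (obs o_0=4)
t=1: δ = [2.315e-03, 1.157e-03, 2.315e-03, 5.787e-03]  ψ = [3, 3, 0, 0]  (obs o_1=2)
t=2: δ = [4.823e-04, 3.617e-04, 9.645e-05, 1.608e-04]  ψ = [3, 3, 0, 0]  (obs o_2=4)
t=3: δ = [2.009e-05, 2.261e-05, 2.009e-05, 3.349e-05]  ψ = [1, 1, 0, 0]  (obs o_3=4)
t=4: δ = [4.186e-06, 3.489e-06, 9.419e-07, 2.093e-06]  ψ = [3, 3, 1, 0]  (obs o_4=1)
backtrack: best end state = 0; path = [0, 3, 0, 3, 0]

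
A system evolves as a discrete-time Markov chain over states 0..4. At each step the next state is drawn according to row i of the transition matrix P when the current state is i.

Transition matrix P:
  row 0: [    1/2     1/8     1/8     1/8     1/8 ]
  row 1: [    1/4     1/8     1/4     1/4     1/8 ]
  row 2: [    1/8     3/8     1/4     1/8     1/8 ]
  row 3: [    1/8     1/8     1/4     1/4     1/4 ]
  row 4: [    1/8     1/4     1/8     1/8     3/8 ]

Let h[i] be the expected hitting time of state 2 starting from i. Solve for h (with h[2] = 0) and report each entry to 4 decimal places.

First-step conditioning: h[2] = 0; for i ≠ 2, h[i] = 1 + Σ_k P[i][k]·h[k].
  h[0] = 1 + 1/2·h[0] + 1/8·h[1] + 1/8·h[3] + 1/8·h[4]
  h[1] = 1 + 1/4·h[0] + 1/8·h[1] + 1/4·h[3] + 1/8·h[4]
  h[3] = 1 + 1/8·h[0] + 1/8·h[1] + 1/4·h[3] + 1/4·h[4]
  h[4] = 1 + 1/8·h[0] + 1/4·h[1] + 1/8·h[3] + 3/8·h[4]
Solving the 4×4 linear system over states ≠ 2 gives exactly h = [67/11, 287/55, 0, 26/5, 327/55] (h[2] = 0 is the target).

h = [6.0909, 5.2182, 0.0000, 5.2000, 5.9455]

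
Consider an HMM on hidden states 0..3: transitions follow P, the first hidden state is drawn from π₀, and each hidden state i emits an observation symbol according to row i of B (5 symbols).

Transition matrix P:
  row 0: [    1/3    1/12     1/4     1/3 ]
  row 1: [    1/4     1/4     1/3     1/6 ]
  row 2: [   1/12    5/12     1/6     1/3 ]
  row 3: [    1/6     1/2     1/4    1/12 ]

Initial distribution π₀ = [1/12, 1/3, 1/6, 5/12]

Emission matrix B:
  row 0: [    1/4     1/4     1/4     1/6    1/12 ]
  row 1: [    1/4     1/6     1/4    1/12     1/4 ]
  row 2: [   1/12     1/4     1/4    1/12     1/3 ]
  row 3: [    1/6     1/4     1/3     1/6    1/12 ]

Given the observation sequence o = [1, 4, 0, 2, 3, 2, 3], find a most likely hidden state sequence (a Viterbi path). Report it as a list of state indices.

t=0: δ = [2.083e-02, 5.556e-02, 4.167e-02, 1.042e-01]  (obs o_0=1)
t=1: δ = [1.447e-03, 1.302e-02, 8.681e-03, 1.157e-03]  ψ = [3, 3, 3, 2]  (obs o_1=4)
t=2: δ = [8.138e-04, 9.042e-04, 3.617e-04, 4.823e-04]  ψ = [1, 2, 1, 2]  (obs o_2=0)
t=3: δ = [6.782e-05, 6.028e-05, 7.535e-05, 9.042e-05]  ψ = [0, 3, 1, 0]  (obs o_3=2)
t=4: δ = [3.768e-06, 3.768e-06, 1.884e-06, 4.186e-06]  ψ = [0, 3, 3, 2]  (obs o_4=3)
t=5: δ = [3.140e-07, 5.233e-07, 3.140e-07, 4.186e-07]  ψ = [0, 3, 1, 0]  (obs o_5=2)
t=6: δ = [2.180e-08, 1.744e-08, 1.454e-08, 1.744e-08]  ψ = [1, 3, 1, 0]  (obs o_6=3)
backtrack: best end state = 0; path = [3, 2, 1, 2, 3, 1, 0]

path = [3, 2, 1, 2, 3, 1, 0]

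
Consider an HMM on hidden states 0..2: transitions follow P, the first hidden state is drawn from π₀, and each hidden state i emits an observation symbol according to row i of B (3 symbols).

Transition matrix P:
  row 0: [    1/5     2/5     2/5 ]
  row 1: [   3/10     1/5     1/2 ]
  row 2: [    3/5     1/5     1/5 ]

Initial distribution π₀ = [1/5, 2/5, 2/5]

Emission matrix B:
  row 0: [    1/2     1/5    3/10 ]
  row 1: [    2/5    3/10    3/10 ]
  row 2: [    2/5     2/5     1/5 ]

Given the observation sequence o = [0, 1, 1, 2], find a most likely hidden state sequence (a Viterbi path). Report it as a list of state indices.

path = [2, 0, 2, 0]

t=0: δ = [1.000e-01, 1.600e-01, 1.600e-01]  (obs o_0=0)
t=1: δ = [1.920e-02, 1.200e-02, 3.200e-02]  ψ = [2, 0, 1]  (obs o_1=1)
t=2: δ = [3.840e-03, 2.304e-03, 3.072e-03]  ψ = [2, 0, 0]  (obs o_2=1)
t=3: δ = [5.530e-04, 4.608e-04, 3.072e-04]  ψ = [2, 0, 0]  (obs o_3=2)
backtrack: best end state = 0; path = [2, 0, 2, 0]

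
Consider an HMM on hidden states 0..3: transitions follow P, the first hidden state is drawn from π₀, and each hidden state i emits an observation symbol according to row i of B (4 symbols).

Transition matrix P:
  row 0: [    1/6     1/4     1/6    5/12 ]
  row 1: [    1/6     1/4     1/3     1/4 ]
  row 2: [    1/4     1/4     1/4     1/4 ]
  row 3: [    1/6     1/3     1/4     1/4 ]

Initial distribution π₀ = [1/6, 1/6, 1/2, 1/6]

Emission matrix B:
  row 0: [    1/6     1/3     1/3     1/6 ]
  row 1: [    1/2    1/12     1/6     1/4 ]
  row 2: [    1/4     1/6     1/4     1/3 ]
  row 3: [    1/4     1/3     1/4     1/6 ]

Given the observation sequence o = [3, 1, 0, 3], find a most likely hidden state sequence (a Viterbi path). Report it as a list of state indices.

path = [2, 3, 1, 2]

t=0: δ = [2.778e-02, 4.167e-02, 1.667e-01, 2.778e-02]  (obs o_0=3)
t=1: δ = [1.389e-02, 3.472e-03, 6.944e-03, 1.389e-02]  ψ = [2, 2, 2, 2]  (obs o_1=1)
t=2: δ = [3.858e-04, 2.315e-03, 8.681e-04, 1.447e-03]  ψ = [0, 3, 3, 0]  (obs o_2=0)
t=3: δ = [6.430e-05, 1.447e-04, 2.572e-04, 9.645e-05]  ψ = [1, 1, 1, 1]  (obs o_3=3)
backtrack: best end state = 2; path = [2, 3, 1, 2]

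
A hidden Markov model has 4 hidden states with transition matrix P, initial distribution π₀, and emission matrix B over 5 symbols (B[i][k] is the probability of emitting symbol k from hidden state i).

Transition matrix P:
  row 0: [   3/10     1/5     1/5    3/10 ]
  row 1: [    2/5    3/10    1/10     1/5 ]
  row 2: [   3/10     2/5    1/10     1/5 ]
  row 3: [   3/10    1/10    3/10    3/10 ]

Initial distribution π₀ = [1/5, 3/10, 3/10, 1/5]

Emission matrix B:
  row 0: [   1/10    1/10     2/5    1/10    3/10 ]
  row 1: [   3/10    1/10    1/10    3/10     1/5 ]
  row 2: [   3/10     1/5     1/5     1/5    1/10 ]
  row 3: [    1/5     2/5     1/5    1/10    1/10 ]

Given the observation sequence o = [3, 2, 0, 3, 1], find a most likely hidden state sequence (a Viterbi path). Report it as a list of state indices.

path = [1, 0, 2, 1, 3]

t=0: δ = [2.000e-02, 9.000e-02, 6.000e-02, 2.000e-02]  (obs o_0=3)
t=1: δ = [1.440e-02, 2.700e-03, 1.800e-03, 3.600e-03]  ψ = [1, 1, 1, 1]  (obs o_1=2)
t=2: δ = [4.320e-04, 8.640e-04, 8.640e-04, 8.640e-04]  ψ = [0, 0, 0, 0]  (obs o_2=0)
t=3: δ = [3.456e-05, 1.037e-04, 5.184e-05, 2.592e-05]  ψ = [1, 2, 3, 3]  (obs o_3=3)
t=4: δ = [4.147e-06, 3.110e-06, 2.074e-06, 8.294e-06]  ψ = [1, 1, 1, 1]  (obs o_4=1)
backtrack: best end state = 3; path = [1, 0, 2, 1, 3]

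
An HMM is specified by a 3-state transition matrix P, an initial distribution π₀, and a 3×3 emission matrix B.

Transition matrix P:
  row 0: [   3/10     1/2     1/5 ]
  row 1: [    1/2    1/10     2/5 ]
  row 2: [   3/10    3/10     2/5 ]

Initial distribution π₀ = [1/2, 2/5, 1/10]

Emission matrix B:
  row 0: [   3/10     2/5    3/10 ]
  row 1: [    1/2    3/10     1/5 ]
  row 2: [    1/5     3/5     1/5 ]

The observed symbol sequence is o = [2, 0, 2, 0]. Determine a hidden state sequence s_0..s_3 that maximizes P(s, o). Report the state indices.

path = [0, 1, 0, 1]

t=0: δ = [1.500e-01, 8.000e-02, 2.000e-02]  (obs o_0=2)
t=1: δ = [1.350e-02, 3.750e-02, 6.400e-03]  ψ = [0, 0, 1]  (obs o_1=0)
t=2: δ = [5.625e-03, 1.350e-03, 3.000e-03]  ψ = [1, 0, 1]  (obs o_2=2)
t=3: δ = [5.062e-04, 1.406e-03, 2.400e-04]  ψ = [0, 0, 2]  (obs o_3=0)
backtrack: best end state = 1; path = [0, 1, 0, 1]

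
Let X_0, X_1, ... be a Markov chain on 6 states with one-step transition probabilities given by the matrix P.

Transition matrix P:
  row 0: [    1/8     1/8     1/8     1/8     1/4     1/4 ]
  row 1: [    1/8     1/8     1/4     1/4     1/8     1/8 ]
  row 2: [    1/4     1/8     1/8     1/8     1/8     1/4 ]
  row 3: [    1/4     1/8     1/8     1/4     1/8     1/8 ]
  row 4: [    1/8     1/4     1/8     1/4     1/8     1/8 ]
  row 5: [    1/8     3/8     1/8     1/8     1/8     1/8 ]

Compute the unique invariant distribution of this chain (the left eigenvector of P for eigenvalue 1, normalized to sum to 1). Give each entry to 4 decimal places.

Balance equations π_j = Σ_i π_i·P[i][j]:
  π_0 = 1/8·π_0 + 1/8·π_1 + 1/4·π_2 + 1/4·π_3 + 1/8·π_4 + 1/8·π_5
  π_1 = 1/8·π_0 + 1/8·π_1 + 1/8·π_2 + 1/8·π_3 + 1/4·π_4 + 3/8·π_5
  π_2 = 1/8·π_0 + 1/4·π_1 + 1/8·π_2 + 1/8·π_3 + 1/8·π_4 + 1/8·π_5
  π_3 = 1/8·π_0 + 1/4·π_1 + 1/8·π_2 + 1/4·π_3 + 1/4·π_4 + 1/8·π_5
  π_4 = 1/4·π_0 + 1/8·π_1 + 1/8·π_2 + 1/8·π_3 + 1/8·π_4 + 1/8·π_5
  normalize: π_0 + π_1 + π_2 + π_3 + π_4 + π_5 = 1
Solving the linear system gives exactly π = [47/281, 259/1405, 208/1405, 267/1405, 41/281, 231/1405].

π = [0.1673, 0.1843, 0.1480, 0.1900, 0.1459, 0.1644]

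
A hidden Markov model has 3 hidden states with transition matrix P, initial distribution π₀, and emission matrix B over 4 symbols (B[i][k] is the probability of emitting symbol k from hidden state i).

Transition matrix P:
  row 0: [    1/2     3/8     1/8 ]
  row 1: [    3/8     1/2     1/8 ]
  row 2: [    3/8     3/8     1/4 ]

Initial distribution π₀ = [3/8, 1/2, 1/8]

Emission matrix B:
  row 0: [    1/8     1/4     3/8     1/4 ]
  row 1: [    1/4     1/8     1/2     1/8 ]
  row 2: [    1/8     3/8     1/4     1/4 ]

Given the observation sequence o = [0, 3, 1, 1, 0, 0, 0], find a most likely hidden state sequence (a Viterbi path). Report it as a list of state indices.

path = [1, 0, 0, 0, 1, 1, 1]

t=0: δ = [4.688e-02, 1.250e-01, 1.562e-02]  (obs o_0=0)
t=1: δ = [1.172e-02, 7.812e-03, 3.906e-03]  ψ = [1, 1, 1]  (obs o_1=3)
t=2: δ = [1.465e-03, 5.493e-04, 5.493e-04]  ψ = [0, 0, 0]  (obs o_2=1)
t=3: δ = [1.831e-04, 6.866e-05, 6.866e-05]  ψ = [0, 0, 0]  (obs o_3=1)
t=4: δ = [1.144e-05, 1.717e-05, 2.861e-06]  ψ = [0, 0, 0]  (obs o_4=0)
t=5: δ = [8.047e-07, 2.146e-06, 2.682e-07]  ψ = [1, 1, 1]  (obs o_5=0)
t=6: δ = [1.006e-07, 2.682e-07, 3.353e-08]  ψ = [1, 1, 1]  (obs o_6=0)
backtrack: best end state = 1; path = [1, 0, 0, 0, 1, 1, 1]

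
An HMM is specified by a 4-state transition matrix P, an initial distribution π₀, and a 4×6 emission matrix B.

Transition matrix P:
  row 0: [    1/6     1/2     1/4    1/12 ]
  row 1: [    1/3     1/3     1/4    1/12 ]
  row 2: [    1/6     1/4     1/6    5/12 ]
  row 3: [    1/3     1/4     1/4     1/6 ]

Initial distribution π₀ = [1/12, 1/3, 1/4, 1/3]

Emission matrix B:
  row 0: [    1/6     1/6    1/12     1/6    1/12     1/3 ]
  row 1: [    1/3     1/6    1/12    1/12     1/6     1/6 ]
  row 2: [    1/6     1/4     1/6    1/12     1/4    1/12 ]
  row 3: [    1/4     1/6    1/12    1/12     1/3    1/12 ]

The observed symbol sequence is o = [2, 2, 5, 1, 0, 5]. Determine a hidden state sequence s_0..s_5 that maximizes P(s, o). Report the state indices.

path = [2, 3, 0, 1, 1, 0]

t=0: δ = [6.944e-03, 2.778e-02, 4.167e-02, 2.778e-02]  (obs o_0=2)
t=1: δ = [7.716e-04, 8.681e-04, 1.157e-03, 1.447e-03]  ψ = [1, 2, 1, 2]  (obs o_1=2)
t=2: δ = [1.608e-04, 6.430e-05, 3.014e-05, 4.019e-05]  ψ = [3, 0, 3, 2]  (obs o_2=5)
t=3: δ = [4.465e-06, 1.340e-05, 1.005e-05, 2.233e-06]  ψ = [0, 0, 0, 0]  (obs o_3=1)
t=4: δ = [7.442e-07, 1.488e-06, 5.582e-07, 1.047e-06]  ψ = [1, 1, 1, 2]  (obs o_4=0)
t=5: δ = [1.654e-07, 8.269e-08, 3.101e-08, 1.938e-08]  ψ = [1, 1, 1, 2]  (obs o_5=5)
backtrack: best end state = 0; path = [2, 3, 0, 1, 1, 0]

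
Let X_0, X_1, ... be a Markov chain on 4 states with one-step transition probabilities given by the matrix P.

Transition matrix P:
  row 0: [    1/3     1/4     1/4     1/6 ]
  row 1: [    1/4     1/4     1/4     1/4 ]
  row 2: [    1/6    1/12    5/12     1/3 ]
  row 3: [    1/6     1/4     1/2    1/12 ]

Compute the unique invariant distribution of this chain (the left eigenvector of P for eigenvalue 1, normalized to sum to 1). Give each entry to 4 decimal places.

Balance equations π_j = Σ_i π_i·P[i][j]:
  π_0 = 1/3·π_0 + 1/4·π_1 + 1/6·π_2 + 1/6·π_3
  π_1 = 1/4·π_0 + 1/4·π_1 + 1/12·π_2 + 1/4·π_3
  π_2 = 1/4·π_0 + 1/4·π_1 + 5/12·π_2 + 1/2·π_3
  normalize: π_0 + π_1 + π_2 + π_3 = 1
Solving the linear system gives exactly π = [109/498, 47/249, 61/166, 56/249].

π = [0.2189, 0.1888, 0.3675, 0.2249]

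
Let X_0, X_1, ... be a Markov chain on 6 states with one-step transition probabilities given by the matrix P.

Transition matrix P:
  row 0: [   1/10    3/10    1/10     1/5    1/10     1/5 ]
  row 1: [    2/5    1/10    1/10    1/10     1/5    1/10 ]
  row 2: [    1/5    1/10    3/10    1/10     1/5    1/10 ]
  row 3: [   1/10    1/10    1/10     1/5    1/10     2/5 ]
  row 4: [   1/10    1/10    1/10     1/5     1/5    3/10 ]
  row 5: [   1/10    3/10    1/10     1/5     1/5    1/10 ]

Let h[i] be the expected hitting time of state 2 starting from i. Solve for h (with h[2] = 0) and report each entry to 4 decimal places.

h = [10.0000, 10.0000, 0.0000, 10.0000, 10.0000, 10.0000]

First-step conditioning: h[2] = 0; for i ≠ 2, h[i] = 1 + Σ_k P[i][k]·h[k].
  h[0] = 1 + 1/10·h[0] + 3/10·h[1] + 1/5·h[3] + 1/10·h[4] + 1/5·h[5]
  h[1] = 1 + 2/5·h[0] + 1/10·h[1] + 1/10·h[3] + 1/5·h[4] + 1/10·h[5]
  h[3] = 1 + 1/10·h[0] + 1/10·h[1] + 1/5·h[3] + 1/10·h[4] + 2/5·h[5]
  h[4] = 1 + 1/10·h[0] + 1/10·h[1] + 1/5·h[3] + 1/5·h[4] + 3/10·h[5]
  h[5] = 1 + 1/10·h[0] + 3/10·h[1] + 1/5·h[3] + 1/5·h[4] + 1/10·h[5]
Solving the 5×5 linear system over states ≠ 2 gives exactly h = [10, 10, 0, 10, 10, 10] (h[2] = 0 is the target).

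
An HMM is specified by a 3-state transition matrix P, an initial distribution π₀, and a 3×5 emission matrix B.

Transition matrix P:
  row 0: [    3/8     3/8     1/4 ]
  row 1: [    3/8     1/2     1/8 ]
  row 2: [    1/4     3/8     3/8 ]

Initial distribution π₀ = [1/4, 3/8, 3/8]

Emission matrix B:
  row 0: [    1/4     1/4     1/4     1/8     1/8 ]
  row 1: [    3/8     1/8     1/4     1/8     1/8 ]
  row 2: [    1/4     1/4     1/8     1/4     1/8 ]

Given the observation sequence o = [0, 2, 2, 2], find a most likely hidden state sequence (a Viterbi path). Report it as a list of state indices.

path = [1, 1, 1, 1]

t=0: δ = [6.250e-02, 1.406e-01, 9.375e-02]  (obs o_0=0)
t=1: δ = [1.318e-02, 1.758e-02, 4.395e-03]  ψ = [1, 1, 2]  (obs o_1=2)
t=2: δ = [1.648e-03, 2.197e-03, 4.120e-04]  ψ = [1, 1, 0]  (obs o_2=2)
t=3: δ = [2.060e-04, 2.747e-04, 5.150e-05]  ψ = [1, 1, 0]  (obs o_3=2)
backtrack: best end state = 1; path = [1, 1, 1, 1]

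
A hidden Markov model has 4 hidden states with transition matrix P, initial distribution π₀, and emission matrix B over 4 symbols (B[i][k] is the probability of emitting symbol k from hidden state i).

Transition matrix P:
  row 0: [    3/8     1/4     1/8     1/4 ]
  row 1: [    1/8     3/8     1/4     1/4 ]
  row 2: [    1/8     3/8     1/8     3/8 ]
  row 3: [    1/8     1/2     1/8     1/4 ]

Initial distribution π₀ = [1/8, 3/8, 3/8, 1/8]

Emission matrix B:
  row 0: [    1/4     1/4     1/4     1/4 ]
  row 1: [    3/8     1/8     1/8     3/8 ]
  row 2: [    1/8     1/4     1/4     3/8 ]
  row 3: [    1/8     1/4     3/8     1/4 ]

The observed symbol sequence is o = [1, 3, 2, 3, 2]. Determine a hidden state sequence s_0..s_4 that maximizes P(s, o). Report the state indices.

t=0: δ = [3.125e-02, 4.688e-02, 9.375e-02, 3.125e-02]  (obs o_0=1)
t=1: δ = [2.930e-03, 1.318e-02, 4.395e-03, 8.789e-03]  ψ = [0, 2, 1, 2]  (obs o_1=3)
t=2: δ = [4.120e-04, 6.180e-04, 8.240e-04, 1.236e-03]  ψ = [1, 1, 1, 1]  (obs o_2=2)
t=3: δ = [3.862e-05, 2.317e-04, 5.794e-05, 7.725e-05]  ψ = [0, 3, 1, 2]  (obs o_3=3)
t=4: δ = [7.242e-06, 1.086e-05, 1.448e-05, 2.173e-05]  ψ = [1, 1, 1, 1]  (obs o_4=2)
backtrack: best end state = 3; path = [2, 1, 3, 1, 3]

path = [2, 1, 3, 1, 3]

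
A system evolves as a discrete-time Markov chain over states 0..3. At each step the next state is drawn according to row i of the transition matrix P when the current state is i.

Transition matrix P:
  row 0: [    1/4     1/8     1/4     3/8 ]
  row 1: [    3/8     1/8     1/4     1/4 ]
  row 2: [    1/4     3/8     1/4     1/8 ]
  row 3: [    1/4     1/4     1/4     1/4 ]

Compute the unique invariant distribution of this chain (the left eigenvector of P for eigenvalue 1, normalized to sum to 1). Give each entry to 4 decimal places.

π = [0.2774, 0.2192, 0.2500, 0.2534]

Balance equations π_j = Σ_i π_i·P[i][j]:
  π_0 = 1/4·π_0 + 3/8·π_1 + 1/4·π_2 + 1/4·π_3
  π_1 = 1/8·π_0 + 1/8·π_1 + 3/8·π_2 + 1/4·π_3
  π_2 = 1/4·π_0 + 1/4·π_1 + 1/4·π_2 + 1/4·π_3
  normalize: π_0 + π_1 + π_2 + π_3 = 1
Solving the linear system gives exactly π = [81/292, 16/73, 1/4, 37/146].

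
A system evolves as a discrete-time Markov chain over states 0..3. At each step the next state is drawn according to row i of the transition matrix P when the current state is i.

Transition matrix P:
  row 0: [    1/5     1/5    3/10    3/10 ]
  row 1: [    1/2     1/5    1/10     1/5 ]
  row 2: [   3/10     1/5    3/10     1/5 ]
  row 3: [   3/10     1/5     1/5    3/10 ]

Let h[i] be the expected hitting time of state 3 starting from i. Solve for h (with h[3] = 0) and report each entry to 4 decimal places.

First-step conditioning: h[3] = 0; for i ≠ 3, h[i] = 1 + Σ_k P[i][k]·h[k].
  h[0] = 1 + 1/5·h[0] + 1/5·h[1] + 3/10·h[2]
  h[1] = 1 + 1/2·h[0] + 1/5·h[1] + 1/10·h[2]
  h[2] = 1 + 3/10·h[0] + 1/5·h[1] + 3/10·h[2]
Solving the 3×3 linear system over states ≠ 3 gives exactly h = [500/127, 540/127, 550/127, 0] (h[3] = 0 is the target).

h = [3.9370, 4.2520, 4.3307, 0.0000]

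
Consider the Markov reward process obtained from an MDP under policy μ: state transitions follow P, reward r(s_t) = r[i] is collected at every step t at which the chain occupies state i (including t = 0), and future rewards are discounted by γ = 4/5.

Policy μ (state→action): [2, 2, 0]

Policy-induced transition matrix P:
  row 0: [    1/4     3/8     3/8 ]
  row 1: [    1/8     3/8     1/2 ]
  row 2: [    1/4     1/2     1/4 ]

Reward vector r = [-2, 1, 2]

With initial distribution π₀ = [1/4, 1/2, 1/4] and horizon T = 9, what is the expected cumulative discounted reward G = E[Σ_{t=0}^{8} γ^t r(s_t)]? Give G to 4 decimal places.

G = 3.1634

t=0: π = [0.2500, 0.5000, 0.2500], E[r] = 0.5000, γ^t·E[r] = 0.500000, running G = 0.500000
t=1: π = [0.1875, 0.4063, 0.4063], E[r] = 0.8438, γ^t·E[r] = 0.675000, running G = 1.175000
t=2: π = [0.1992, 0.4258, 0.3750], E[r] = 0.7773, γ^t·E[r] = 0.497500, running G = 1.672500
t=3: π = [0.1968, 0.4219, 0.3813], E[r] = 0.7910, γ^t·E[r] = 0.405000, running G = 2.077500
t=4: π = [0.1973, 0.4227, 0.3801], E[r] = 0.7883, γ^t·E[r] = 0.322875, running G = 2.400375
t=5: π = [0.1972, 0.4225, 0.3803], E[r] = 0.7888, γ^t·E[r] = 0.258483, running G = 2.658858
t=6: π = [0.1972, 0.4225, 0.3803], E[r] = 0.7887, γ^t·E[r] = 0.206757, running G = 2.865614
t=7: π = [0.1972, 0.4225, 0.3803], E[r] = 0.7887, γ^t·E[r] = 0.165410, running G = 3.031024
t=8: π = [0.1972, 0.4225, 0.3803], E[r] = 0.7887, γ^t·E[r] = 0.132327, running G = 3.163351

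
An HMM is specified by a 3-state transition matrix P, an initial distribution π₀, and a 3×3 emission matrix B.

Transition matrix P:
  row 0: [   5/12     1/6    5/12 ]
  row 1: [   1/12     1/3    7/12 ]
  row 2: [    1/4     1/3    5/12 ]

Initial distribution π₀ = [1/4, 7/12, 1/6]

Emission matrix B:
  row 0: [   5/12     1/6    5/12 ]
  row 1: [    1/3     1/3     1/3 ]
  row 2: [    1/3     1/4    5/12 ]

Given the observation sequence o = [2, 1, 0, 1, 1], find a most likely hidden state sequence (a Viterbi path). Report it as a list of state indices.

path = [1, 1, 2, 1, 2]

t=0: δ = [1.042e-01, 1.944e-01, 6.944e-02]  (obs o_0=2)
t=1: δ = [7.234e-03, 2.160e-02, 2.836e-02]  ψ = [0, 1, 1]  (obs o_1=1)
t=2: δ = [2.954e-03, 3.151e-03, 4.201e-03]  ψ = [2, 2, 1]  (obs o_2=0)
t=3: δ = [2.051e-04, 4.668e-04, 4.595e-04]  ψ = [0, 2, 1]  (obs o_3=1)
t=4: δ = [1.915e-05, 5.186e-05, 6.807e-05]  ψ = [2, 1, 1]  (obs o_4=1)
backtrack: best end state = 2; path = [1, 1, 2, 1, 2]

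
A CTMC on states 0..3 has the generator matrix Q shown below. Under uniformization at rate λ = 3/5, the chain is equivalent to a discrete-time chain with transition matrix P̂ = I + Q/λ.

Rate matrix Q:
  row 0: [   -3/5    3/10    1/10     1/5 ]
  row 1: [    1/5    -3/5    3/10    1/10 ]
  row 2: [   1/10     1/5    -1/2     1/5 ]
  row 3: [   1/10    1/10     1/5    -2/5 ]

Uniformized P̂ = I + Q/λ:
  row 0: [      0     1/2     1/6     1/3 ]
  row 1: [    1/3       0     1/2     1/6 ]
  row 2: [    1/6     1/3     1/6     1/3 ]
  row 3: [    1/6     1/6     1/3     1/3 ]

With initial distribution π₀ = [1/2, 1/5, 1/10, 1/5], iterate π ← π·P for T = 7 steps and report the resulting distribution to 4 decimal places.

t=0: π = [0.5000, 0.2000, 0.1000, 0.2000]
t=1: π = [0.1167, 0.3167, 0.2667, 0.3000]
t=2: π = [0.2000, 0.1972, 0.3222, 0.2806]
t=3: π = [0.1662, 0.2542, 0.2792, 0.3005]
t=4: π = [0.1813, 0.2262, 0.3015, 0.2910]
t=5: π = [0.1742, 0.2396, 0.2906, 0.2956]
t=6: π = [0.1776, 0.2332, 0.2958, 0.2934]
t=7: π = [0.1759, 0.2363, 0.2933, 0.2945]

π = [0.1759, 0.2363, 0.2933, 0.2945]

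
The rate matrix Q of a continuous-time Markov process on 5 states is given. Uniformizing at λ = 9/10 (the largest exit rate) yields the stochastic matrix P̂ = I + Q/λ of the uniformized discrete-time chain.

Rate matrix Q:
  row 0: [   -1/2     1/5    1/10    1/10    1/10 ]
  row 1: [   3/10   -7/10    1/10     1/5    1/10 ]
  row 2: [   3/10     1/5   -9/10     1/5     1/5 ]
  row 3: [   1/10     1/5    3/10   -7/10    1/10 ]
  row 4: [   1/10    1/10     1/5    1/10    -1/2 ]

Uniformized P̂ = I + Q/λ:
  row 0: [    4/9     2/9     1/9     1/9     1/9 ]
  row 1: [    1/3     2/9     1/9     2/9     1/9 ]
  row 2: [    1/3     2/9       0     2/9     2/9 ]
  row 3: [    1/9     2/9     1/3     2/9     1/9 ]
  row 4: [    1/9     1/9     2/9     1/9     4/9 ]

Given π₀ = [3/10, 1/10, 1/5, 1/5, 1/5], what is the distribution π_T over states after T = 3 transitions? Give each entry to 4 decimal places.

π = [0.2838, 0.2005, 0.1534, 0.1691, 0.1931]

t=0: π = [0.3000, 0.1000, 0.2000, 0.2000, 0.2000]
t=1: π = [0.2778, 0.2000, 0.1556, 0.1667, 0.2000]
t=2: π = [0.2827, 0.2000, 0.1531, 0.1691, 0.1951]
t=3: π = [0.2838, 0.2005, 0.1534, 0.1691, 0.1931]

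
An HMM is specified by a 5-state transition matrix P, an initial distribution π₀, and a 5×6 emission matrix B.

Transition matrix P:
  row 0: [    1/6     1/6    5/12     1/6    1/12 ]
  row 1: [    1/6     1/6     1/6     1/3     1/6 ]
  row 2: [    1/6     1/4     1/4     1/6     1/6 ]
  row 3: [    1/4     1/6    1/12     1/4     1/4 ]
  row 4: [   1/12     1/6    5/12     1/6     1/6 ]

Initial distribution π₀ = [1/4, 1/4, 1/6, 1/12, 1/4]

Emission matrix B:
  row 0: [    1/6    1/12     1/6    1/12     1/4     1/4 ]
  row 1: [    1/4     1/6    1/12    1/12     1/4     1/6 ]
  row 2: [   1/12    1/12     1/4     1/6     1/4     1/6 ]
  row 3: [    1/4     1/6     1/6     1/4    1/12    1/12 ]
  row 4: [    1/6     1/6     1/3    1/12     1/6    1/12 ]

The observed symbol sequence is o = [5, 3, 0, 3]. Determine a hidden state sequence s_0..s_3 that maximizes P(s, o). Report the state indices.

path = [0, 2, 1, 3]

t=0: δ = [6.250e-02, 4.167e-02, 2.778e-02, 6.944e-03, 2.083e-02]  (obs o_0=5)
t=1: δ = [8.681e-04, 8.681e-04, 4.340e-03, 3.472e-03, 5.787e-04]  ψ = [0, 0, 0, 1, 1]  (obs o_1=3)
t=2: δ = [1.447e-04, 2.713e-04, 9.042e-05, 2.170e-04, 1.447e-04]  ψ = [3, 2, 2, 3, 3]  (obs o_2=0)
t=3: δ = [4.521e-06, 3.768e-06, 1.005e-05, 2.261e-05, 4.521e-06]  ψ = [3, 1, 0, 1, 3]  (obs o_3=3)
backtrack: best end state = 3; path = [0, 2, 1, 3]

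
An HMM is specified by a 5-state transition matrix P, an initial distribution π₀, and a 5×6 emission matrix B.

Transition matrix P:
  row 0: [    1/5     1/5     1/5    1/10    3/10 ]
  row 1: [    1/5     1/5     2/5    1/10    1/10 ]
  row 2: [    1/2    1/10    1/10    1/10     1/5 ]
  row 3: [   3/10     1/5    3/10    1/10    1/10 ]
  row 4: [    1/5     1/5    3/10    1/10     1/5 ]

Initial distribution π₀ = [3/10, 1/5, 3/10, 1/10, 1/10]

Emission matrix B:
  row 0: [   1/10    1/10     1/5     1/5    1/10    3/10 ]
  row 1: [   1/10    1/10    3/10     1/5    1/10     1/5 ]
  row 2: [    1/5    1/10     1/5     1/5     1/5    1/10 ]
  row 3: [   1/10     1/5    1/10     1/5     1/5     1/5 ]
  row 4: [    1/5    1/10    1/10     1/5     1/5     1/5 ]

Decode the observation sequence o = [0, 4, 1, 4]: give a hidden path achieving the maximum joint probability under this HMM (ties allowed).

path = [2, 0, 4, 2]

t=0: δ = [3.000e-02, 2.000e-02, 6.000e-02, 1.000e-02, 2.000e-02]  (obs o_0=0)
t=1: δ = [3.000e-03, 6.000e-04, 1.600e-03, 1.200e-03, 2.400e-03]  ψ = [2, 0, 1, 2, 2]  (obs o_1=4)
t=2: δ = [8.000e-05, 6.000e-05, 7.200e-05, 6.000e-05, 9.000e-05]  ψ = [2, 0, 4, 0, 0]  (obs o_2=1)
t=3: δ = [3.600e-06, 1.800e-06, 5.400e-06, 1.800e-06, 4.800e-06]  ψ = [2, 4, 4, 4, 0]  (obs o_3=4)
backtrack: best end state = 2; path = [2, 0, 4, 2]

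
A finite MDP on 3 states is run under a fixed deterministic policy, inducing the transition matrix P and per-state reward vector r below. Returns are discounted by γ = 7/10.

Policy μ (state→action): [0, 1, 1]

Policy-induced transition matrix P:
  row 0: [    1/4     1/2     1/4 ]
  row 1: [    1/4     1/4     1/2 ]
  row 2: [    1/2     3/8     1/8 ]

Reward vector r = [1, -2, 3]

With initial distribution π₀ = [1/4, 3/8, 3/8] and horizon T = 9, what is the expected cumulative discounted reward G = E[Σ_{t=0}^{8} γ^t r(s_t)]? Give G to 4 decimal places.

t=0: π = [0.2500, 0.3750, 0.3750], E[r] = 0.6250, γ^t·E[r] = 0.625000, running G = 0.625000
t=1: π = [0.3438, 0.3594, 0.2969], E[r] = 0.5156, γ^t·E[r] = 0.360938, running G = 0.985938
t=2: π = [0.3242, 0.3730, 0.3027], E[r] = 0.4863, γ^t·E[r] = 0.238301, running G = 1.224238
t=3: π = [0.3257, 0.3689, 0.3054], E[r] = 0.5042, γ^t·E[r] = 0.172924, running G = 1.397162
t=4: π = [0.3264, 0.3696, 0.3040], E[r] = 0.4993, γ^t·E[r] = 0.119881, running G = 1.517043
t=5: π = [0.3260, 0.3696, 0.3044], E[r] = 0.5000, γ^t·E[r] = 0.084036, running G = 1.601079
t=6: π = [0.3261, 0.3696, 0.3043], E[r] = 0.5000, γ^t·E[r] = 0.058829, running G = 1.659908
t=7: π = [0.3261, 0.3696, 0.3043], E[r] = 0.5000, γ^t·E[r] = 0.041176, running G = 1.701084
t=8: π = [0.3261, 0.3696, 0.3043], E[r] = 0.5000, γ^t·E[r] = 0.028824, running G = 1.729908

G = 1.7299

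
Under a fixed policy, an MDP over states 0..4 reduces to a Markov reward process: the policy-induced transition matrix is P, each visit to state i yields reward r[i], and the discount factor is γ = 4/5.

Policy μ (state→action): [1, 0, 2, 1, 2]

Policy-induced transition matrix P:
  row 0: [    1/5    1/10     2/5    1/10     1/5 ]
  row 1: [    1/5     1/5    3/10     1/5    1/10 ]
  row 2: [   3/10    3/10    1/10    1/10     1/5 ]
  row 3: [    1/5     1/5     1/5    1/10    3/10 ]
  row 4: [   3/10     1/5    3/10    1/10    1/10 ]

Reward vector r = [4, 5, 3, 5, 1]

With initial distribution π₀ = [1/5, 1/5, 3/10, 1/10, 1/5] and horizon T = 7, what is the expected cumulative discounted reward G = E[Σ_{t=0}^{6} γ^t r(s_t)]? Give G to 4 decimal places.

G = 13.8671

t=0: π = [0.2000, 0.2000, 0.3000, 0.1000, 0.2000], E[r] = 3.4000, γ^t·E[r] = 3.400000, running G = 3.400000
t=1: π = [0.2500, 0.2100, 0.2500, 0.1200, 0.1700], E[r] = 3.5700, γ^t·E[r] = 2.856000, running G = 6.256000
t=2: π = [0.2420, 0.2000, 0.2630, 0.1210, 0.1740], E[r] = 3.5360, γ^t·E[r] = 2.263040, running G = 8.519040
t=3: π = [0.2437, 0.2021, 0.2595, 0.1200, 0.1747], E[r] = 3.5385, γ^t·E[r] = 1.811712, running G = 10.330752
t=4: π = [0.2434, 0.2016, 0.2605, 0.1202, 0.1743], E[r] = 3.5384, γ^t·E[r] = 1.449312, running G = 11.780064
t=5: π = [0.2435, 0.2017, 0.2602, 0.1202, 0.1744], E[r] = 3.5383, γ^t·E[r] = 1.159444, running G = 12.939508
t=6: π = [0.2435, 0.2017, 0.2603, 0.1202, 0.1744], E[r] = 3.5384, γ^t·E[r] = 0.927558, running G = 13.867066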